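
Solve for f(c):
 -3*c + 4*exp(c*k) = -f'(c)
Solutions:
 f(c) = C1 + 3*c^2/2 - 4*exp(c*k)/k


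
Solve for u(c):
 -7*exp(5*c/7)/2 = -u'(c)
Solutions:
 u(c) = C1 + 49*exp(5*c/7)/10


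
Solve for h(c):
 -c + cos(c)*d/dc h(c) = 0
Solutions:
 h(c) = C1 + Integral(c/cos(c), c)


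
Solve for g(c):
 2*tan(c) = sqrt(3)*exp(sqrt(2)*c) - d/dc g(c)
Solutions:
 g(c) = C1 + sqrt(6)*exp(sqrt(2)*c)/2 + 2*log(cos(c))


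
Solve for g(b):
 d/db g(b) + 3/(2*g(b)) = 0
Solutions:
 g(b) = -sqrt(C1 - 3*b)
 g(b) = sqrt(C1 - 3*b)


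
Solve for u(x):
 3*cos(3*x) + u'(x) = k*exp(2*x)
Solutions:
 u(x) = C1 + k*exp(2*x)/2 - sin(3*x)


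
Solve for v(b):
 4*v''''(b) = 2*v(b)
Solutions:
 v(b) = C1*exp(-2^(3/4)*b/2) + C2*exp(2^(3/4)*b/2) + C3*sin(2^(3/4)*b/2) + C4*cos(2^(3/4)*b/2)


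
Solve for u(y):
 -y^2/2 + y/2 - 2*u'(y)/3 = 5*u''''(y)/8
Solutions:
 u(y) = C1 + C4*exp(-2*15^(2/3)*2^(1/3)*y/15) - y^3/4 + 3*y^2/8 + (C2*sin(2^(1/3)*3^(1/6)*5^(2/3)*y/5) + C3*cos(2^(1/3)*3^(1/6)*5^(2/3)*y/5))*exp(15^(2/3)*2^(1/3)*y/15)


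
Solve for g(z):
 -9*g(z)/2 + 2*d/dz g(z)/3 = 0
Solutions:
 g(z) = C1*exp(27*z/4)


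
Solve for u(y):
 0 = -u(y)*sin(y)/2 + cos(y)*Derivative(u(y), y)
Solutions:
 u(y) = C1/sqrt(cos(y))


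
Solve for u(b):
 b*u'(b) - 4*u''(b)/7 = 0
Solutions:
 u(b) = C1 + C2*erfi(sqrt(14)*b/4)


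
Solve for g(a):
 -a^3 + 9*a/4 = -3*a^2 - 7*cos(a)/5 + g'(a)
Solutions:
 g(a) = C1 - a^4/4 + a^3 + 9*a^2/8 + 7*sin(a)/5


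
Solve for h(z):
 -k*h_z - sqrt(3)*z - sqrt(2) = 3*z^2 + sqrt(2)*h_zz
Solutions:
 h(z) = C1 + C2*exp(-sqrt(2)*k*z/2) - z^3/k - sqrt(3)*z^2/(2*k) - sqrt(2)*z/k + 3*sqrt(2)*z^2/k^2 + sqrt(6)*z/k^2 - 12*z/k^3


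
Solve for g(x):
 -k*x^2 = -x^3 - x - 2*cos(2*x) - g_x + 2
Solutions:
 g(x) = C1 + k*x^3/3 - x^4/4 - x^2/2 + 2*x - 2*sin(x)*cos(x)


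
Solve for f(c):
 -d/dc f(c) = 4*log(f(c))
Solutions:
 li(f(c)) = C1 - 4*c


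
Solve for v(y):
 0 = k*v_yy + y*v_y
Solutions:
 v(y) = C1 + C2*sqrt(k)*erf(sqrt(2)*y*sqrt(1/k)/2)


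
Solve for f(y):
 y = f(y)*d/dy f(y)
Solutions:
 f(y) = -sqrt(C1 + y^2)
 f(y) = sqrt(C1 + y^2)


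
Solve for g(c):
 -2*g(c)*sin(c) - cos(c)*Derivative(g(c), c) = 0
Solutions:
 g(c) = C1*cos(c)^2


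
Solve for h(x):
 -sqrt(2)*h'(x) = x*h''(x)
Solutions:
 h(x) = C1 + C2*x^(1 - sqrt(2))


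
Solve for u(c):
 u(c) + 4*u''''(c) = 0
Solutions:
 u(c) = (C1*sin(c/2) + C2*cos(c/2))*exp(-c/2) + (C3*sin(c/2) + C4*cos(c/2))*exp(c/2)


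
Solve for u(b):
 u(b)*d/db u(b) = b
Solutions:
 u(b) = -sqrt(C1 + b^2)
 u(b) = sqrt(C1 + b^2)


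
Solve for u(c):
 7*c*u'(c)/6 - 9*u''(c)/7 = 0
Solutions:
 u(c) = C1 + C2*erfi(7*sqrt(3)*c/18)


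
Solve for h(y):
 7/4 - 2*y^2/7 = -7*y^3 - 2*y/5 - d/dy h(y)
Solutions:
 h(y) = C1 - 7*y^4/4 + 2*y^3/21 - y^2/5 - 7*y/4


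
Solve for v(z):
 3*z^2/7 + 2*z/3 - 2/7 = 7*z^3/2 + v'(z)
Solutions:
 v(z) = C1 - 7*z^4/8 + z^3/7 + z^2/3 - 2*z/7


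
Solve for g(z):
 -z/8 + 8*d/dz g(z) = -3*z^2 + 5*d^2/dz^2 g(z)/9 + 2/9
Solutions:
 g(z) = C1 + C2*exp(72*z/5) - z^3/8 - 7*z^2/384 + 349*z/13824


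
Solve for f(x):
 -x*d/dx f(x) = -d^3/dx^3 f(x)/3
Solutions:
 f(x) = C1 + Integral(C2*airyai(3^(1/3)*x) + C3*airybi(3^(1/3)*x), x)


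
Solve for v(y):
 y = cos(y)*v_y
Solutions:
 v(y) = C1 + Integral(y/cos(y), y)


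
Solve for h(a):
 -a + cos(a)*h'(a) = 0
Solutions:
 h(a) = C1 + Integral(a/cos(a), a)


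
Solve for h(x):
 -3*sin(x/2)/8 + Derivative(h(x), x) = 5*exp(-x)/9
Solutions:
 h(x) = C1 - 3*cos(x/2)/4 - 5*exp(-x)/9


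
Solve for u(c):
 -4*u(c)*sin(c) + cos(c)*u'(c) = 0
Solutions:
 u(c) = C1/cos(c)^4


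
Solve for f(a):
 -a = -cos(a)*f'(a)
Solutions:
 f(a) = C1 + Integral(a/cos(a), a)


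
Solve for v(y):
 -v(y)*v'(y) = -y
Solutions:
 v(y) = -sqrt(C1 + y^2)
 v(y) = sqrt(C1 + y^2)


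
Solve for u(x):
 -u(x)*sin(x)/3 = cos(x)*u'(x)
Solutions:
 u(x) = C1*cos(x)^(1/3)


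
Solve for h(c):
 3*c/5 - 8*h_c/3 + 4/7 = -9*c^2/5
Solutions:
 h(c) = C1 + 9*c^3/40 + 9*c^2/80 + 3*c/14


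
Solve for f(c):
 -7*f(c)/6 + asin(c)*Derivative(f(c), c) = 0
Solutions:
 f(c) = C1*exp(7*Integral(1/asin(c), c)/6)


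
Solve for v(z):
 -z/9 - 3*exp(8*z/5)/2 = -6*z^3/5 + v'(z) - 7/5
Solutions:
 v(z) = C1 + 3*z^4/10 - z^2/18 + 7*z/5 - 15*exp(8*z/5)/16


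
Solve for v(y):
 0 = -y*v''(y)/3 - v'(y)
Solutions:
 v(y) = C1 + C2/y^2


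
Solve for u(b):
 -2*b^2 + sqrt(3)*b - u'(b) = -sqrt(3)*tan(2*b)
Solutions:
 u(b) = C1 - 2*b^3/3 + sqrt(3)*b^2/2 - sqrt(3)*log(cos(2*b))/2


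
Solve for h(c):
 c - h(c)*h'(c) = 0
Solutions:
 h(c) = -sqrt(C1 + c^2)
 h(c) = sqrt(C1 + c^2)


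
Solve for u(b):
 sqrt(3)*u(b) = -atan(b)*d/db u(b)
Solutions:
 u(b) = C1*exp(-sqrt(3)*Integral(1/atan(b), b))


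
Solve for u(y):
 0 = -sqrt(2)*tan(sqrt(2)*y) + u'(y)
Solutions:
 u(y) = C1 - log(cos(sqrt(2)*y))


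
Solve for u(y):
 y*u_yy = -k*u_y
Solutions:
 u(y) = C1 + y^(1 - re(k))*(C2*sin(log(y)*Abs(im(k))) + C3*cos(log(y)*im(k)))


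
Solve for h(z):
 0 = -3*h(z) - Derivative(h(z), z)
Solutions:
 h(z) = C1*exp(-3*z)


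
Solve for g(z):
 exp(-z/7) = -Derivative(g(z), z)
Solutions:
 g(z) = C1 + 7*exp(-z/7)


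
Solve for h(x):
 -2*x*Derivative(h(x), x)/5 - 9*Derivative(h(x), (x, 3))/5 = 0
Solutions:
 h(x) = C1 + Integral(C2*airyai(-6^(1/3)*x/3) + C3*airybi(-6^(1/3)*x/3), x)


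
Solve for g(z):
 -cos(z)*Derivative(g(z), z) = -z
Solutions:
 g(z) = C1 + Integral(z/cos(z), z)


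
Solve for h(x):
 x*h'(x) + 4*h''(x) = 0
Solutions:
 h(x) = C1 + C2*erf(sqrt(2)*x/4)


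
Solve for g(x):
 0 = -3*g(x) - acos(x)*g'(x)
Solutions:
 g(x) = C1*exp(-3*Integral(1/acos(x), x))


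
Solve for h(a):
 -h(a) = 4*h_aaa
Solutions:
 h(a) = C3*exp(-2^(1/3)*a/2) + (C1*sin(2^(1/3)*sqrt(3)*a/4) + C2*cos(2^(1/3)*sqrt(3)*a/4))*exp(2^(1/3)*a/4)


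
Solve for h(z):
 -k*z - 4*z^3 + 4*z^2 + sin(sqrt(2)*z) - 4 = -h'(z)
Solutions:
 h(z) = C1 + k*z^2/2 + z^4 - 4*z^3/3 + 4*z + sqrt(2)*cos(sqrt(2)*z)/2


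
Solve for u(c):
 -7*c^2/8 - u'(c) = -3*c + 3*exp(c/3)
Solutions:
 u(c) = C1 - 7*c^3/24 + 3*c^2/2 - 9*exp(c/3)


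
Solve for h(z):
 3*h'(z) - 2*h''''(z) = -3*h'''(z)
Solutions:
 h(z) = C1 + C2*exp(z*(-(4*sqrt(3) + 7)^(1/3) - 1/(4*sqrt(3) + 7)^(1/3) + 2)/4)*sin(sqrt(3)*z*(-(4*sqrt(3) + 7)^(1/3) + (4*sqrt(3) + 7)^(-1/3))/4) + C3*exp(z*(-(4*sqrt(3) + 7)^(1/3) - 1/(4*sqrt(3) + 7)^(1/3) + 2)/4)*cos(sqrt(3)*z*(-(4*sqrt(3) + 7)^(1/3) + (4*sqrt(3) + 7)^(-1/3))/4) + C4*exp(z*((4*sqrt(3) + 7)^(-1/3) + 1 + (4*sqrt(3) + 7)^(1/3))/2)


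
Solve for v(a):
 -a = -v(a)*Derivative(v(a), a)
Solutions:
 v(a) = -sqrt(C1 + a^2)
 v(a) = sqrt(C1 + a^2)


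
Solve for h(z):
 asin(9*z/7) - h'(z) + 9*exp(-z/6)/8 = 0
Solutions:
 h(z) = C1 + z*asin(9*z/7) + sqrt(49 - 81*z^2)/9 - 27*exp(-z/6)/4


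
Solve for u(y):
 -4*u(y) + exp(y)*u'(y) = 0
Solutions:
 u(y) = C1*exp(-4*exp(-y))


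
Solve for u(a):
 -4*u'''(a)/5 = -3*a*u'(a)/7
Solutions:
 u(a) = C1 + Integral(C2*airyai(1470^(1/3)*a/14) + C3*airybi(1470^(1/3)*a/14), a)


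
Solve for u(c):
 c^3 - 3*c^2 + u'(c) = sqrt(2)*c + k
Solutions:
 u(c) = C1 - c^4/4 + c^3 + sqrt(2)*c^2/2 + c*k


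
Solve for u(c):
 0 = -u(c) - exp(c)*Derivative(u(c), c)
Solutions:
 u(c) = C1*exp(exp(-c))


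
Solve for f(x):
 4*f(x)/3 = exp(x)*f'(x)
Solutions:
 f(x) = C1*exp(-4*exp(-x)/3)


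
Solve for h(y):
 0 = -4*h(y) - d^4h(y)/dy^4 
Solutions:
 h(y) = (C1*sin(y) + C2*cos(y))*exp(-y) + (C3*sin(y) + C4*cos(y))*exp(y)


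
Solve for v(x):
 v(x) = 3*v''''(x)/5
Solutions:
 v(x) = C1*exp(-3^(3/4)*5^(1/4)*x/3) + C2*exp(3^(3/4)*5^(1/4)*x/3) + C3*sin(3^(3/4)*5^(1/4)*x/3) + C4*cos(3^(3/4)*5^(1/4)*x/3)


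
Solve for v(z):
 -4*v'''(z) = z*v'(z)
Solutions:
 v(z) = C1 + Integral(C2*airyai(-2^(1/3)*z/2) + C3*airybi(-2^(1/3)*z/2), z)


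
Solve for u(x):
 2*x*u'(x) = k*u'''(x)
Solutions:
 u(x) = C1 + Integral(C2*airyai(2^(1/3)*x*(1/k)^(1/3)) + C3*airybi(2^(1/3)*x*(1/k)^(1/3)), x)


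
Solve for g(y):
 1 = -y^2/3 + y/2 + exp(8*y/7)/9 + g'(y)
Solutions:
 g(y) = C1 + y^3/9 - y^2/4 + y - 7*exp(8*y/7)/72


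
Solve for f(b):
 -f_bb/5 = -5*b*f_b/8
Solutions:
 f(b) = C1 + C2*erfi(5*b/4)


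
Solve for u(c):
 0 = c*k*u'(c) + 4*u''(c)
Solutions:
 u(c) = Piecewise((-sqrt(2)*sqrt(pi)*C1*erf(sqrt(2)*c*sqrt(k)/4)/sqrt(k) - C2, (k > 0) | (k < 0)), (-C1*c - C2, True))


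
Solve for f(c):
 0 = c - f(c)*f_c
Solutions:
 f(c) = -sqrt(C1 + c^2)
 f(c) = sqrt(C1 + c^2)


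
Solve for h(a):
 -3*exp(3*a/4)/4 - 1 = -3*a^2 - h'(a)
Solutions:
 h(a) = C1 - a^3 + a + exp(3*a/4)


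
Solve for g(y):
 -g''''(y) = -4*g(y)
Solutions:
 g(y) = C1*exp(-sqrt(2)*y) + C2*exp(sqrt(2)*y) + C3*sin(sqrt(2)*y) + C4*cos(sqrt(2)*y)


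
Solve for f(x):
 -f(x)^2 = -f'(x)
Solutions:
 f(x) = -1/(C1 + x)


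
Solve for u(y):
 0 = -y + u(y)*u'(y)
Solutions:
 u(y) = -sqrt(C1 + y^2)
 u(y) = sqrt(C1 + y^2)


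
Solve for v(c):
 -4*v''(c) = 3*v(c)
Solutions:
 v(c) = C1*sin(sqrt(3)*c/2) + C2*cos(sqrt(3)*c/2)


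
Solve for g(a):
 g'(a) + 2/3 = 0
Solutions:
 g(a) = C1 - 2*a/3


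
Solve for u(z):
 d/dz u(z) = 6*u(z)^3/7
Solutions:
 u(z) = -sqrt(14)*sqrt(-1/(C1 + 6*z))/2
 u(z) = sqrt(14)*sqrt(-1/(C1 + 6*z))/2


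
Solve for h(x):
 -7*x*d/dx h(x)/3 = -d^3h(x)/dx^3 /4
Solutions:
 h(x) = C1 + Integral(C2*airyai(28^(1/3)*3^(2/3)*x/3) + C3*airybi(28^(1/3)*3^(2/3)*x/3), x)


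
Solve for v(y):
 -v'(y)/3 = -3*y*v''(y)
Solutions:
 v(y) = C1 + C2*y^(10/9)


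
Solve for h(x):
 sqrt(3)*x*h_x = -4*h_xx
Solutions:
 h(x) = C1 + C2*erf(sqrt(2)*3^(1/4)*x/4)


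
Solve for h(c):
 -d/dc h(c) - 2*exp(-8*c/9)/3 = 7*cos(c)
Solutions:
 h(c) = C1 - 7*sin(c) + 3*exp(-8*c/9)/4


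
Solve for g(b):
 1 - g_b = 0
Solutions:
 g(b) = C1 + b


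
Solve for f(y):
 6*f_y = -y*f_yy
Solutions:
 f(y) = C1 + C2/y^5


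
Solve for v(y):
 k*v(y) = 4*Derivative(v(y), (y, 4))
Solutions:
 v(y) = C1*exp(-sqrt(2)*k^(1/4)*y/2) + C2*exp(sqrt(2)*k^(1/4)*y/2) + C3*exp(-sqrt(2)*I*k^(1/4)*y/2) + C4*exp(sqrt(2)*I*k^(1/4)*y/2)


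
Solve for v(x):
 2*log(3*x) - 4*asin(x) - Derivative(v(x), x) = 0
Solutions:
 v(x) = C1 + 2*x*log(x) - 4*x*asin(x) - 2*x + 2*x*log(3) - 4*sqrt(1 - x^2)


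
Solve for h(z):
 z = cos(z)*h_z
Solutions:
 h(z) = C1 + Integral(z/cos(z), z)


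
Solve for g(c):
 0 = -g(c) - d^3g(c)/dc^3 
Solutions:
 g(c) = C3*exp(-c) + (C1*sin(sqrt(3)*c/2) + C2*cos(sqrt(3)*c/2))*exp(c/2)


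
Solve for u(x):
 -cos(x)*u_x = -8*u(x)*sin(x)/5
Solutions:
 u(x) = C1/cos(x)^(8/5)


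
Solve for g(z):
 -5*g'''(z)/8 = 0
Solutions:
 g(z) = C1 + C2*z + C3*z^2


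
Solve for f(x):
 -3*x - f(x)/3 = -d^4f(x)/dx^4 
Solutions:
 f(x) = C1*exp(-3^(3/4)*x/3) + C2*exp(3^(3/4)*x/3) + C3*sin(3^(3/4)*x/3) + C4*cos(3^(3/4)*x/3) - 9*x


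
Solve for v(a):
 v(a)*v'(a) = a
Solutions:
 v(a) = -sqrt(C1 + a^2)
 v(a) = sqrt(C1 + a^2)


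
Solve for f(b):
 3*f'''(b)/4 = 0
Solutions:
 f(b) = C1 + C2*b + C3*b^2


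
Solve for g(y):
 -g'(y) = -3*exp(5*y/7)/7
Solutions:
 g(y) = C1 + 3*exp(5*y/7)/5


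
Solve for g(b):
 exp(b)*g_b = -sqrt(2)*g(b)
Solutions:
 g(b) = C1*exp(sqrt(2)*exp(-b))


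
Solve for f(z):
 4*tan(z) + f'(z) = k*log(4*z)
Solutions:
 f(z) = C1 + k*z*(log(z) - 1) + 2*k*z*log(2) + 4*log(cos(z))


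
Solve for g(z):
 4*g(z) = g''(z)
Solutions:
 g(z) = C1*exp(-2*z) + C2*exp(2*z)


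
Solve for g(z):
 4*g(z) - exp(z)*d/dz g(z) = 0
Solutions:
 g(z) = C1*exp(-4*exp(-z))


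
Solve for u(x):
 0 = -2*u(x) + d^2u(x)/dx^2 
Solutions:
 u(x) = C1*exp(-sqrt(2)*x) + C2*exp(sqrt(2)*x)


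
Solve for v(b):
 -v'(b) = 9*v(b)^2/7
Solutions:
 v(b) = 7/(C1 + 9*b)


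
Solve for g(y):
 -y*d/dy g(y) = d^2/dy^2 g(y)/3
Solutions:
 g(y) = C1 + C2*erf(sqrt(6)*y/2)


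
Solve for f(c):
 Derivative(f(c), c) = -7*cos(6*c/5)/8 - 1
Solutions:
 f(c) = C1 - c - 35*sin(6*c/5)/48


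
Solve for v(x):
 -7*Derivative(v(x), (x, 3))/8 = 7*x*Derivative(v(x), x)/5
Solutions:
 v(x) = C1 + Integral(C2*airyai(-2*5^(2/3)*x/5) + C3*airybi(-2*5^(2/3)*x/5), x)


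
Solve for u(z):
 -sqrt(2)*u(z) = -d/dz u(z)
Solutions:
 u(z) = C1*exp(sqrt(2)*z)


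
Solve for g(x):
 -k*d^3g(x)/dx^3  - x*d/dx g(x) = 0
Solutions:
 g(x) = C1 + Integral(C2*airyai(x*(-1/k)^(1/3)) + C3*airybi(x*(-1/k)^(1/3)), x)


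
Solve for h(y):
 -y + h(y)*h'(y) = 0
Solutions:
 h(y) = -sqrt(C1 + y^2)
 h(y) = sqrt(C1 + y^2)


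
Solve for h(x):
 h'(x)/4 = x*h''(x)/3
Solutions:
 h(x) = C1 + C2*x^(7/4)


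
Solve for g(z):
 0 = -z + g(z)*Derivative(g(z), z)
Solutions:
 g(z) = -sqrt(C1 + z^2)
 g(z) = sqrt(C1 + z^2)


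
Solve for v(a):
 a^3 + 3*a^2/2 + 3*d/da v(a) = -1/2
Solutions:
 v(a) = C1 - a^4/12 - a^3/6 - a/6


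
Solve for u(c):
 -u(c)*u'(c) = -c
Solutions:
 u(c) = -sqrt(C1 + c^2)
 u(c) = sqrt(C1 + c^2)


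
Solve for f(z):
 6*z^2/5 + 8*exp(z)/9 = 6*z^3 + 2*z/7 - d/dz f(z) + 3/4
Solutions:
 f(z) = C1 + 3*z^4/2 - 2*z^3/5 + z^2/7 + 3*z/4 - 8*exp(z)/9


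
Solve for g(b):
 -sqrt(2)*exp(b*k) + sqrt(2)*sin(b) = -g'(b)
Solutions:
 g(b) = C1 + sqrt(2)*cos(b) + sqrt(2)*exp(b*k)/k


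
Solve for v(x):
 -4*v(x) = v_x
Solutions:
 v(x) = C1*exp(-4*x)


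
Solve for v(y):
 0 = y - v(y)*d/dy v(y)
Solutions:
 v(y) = -sqrt(C1 + y^2)
 v(y) = sqrt(C1 + y^2)


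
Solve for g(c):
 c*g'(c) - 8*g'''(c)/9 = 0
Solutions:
 g(c) = C1 + Integral(C2*airyai(3^(2/3)*c/2) + C3*airybi(3^(2/3)*c/2), c)


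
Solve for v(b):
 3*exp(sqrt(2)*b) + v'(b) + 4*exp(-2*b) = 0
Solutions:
 v(b) = C1 - 3*sqrt(2)*exp(sqrt(2)*b)/2 + 2*exp(-2*b)


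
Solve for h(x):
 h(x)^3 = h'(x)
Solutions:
 h(x) = -sqrt(2)*sqrt(-1/(C1 + x))/2
 h(x) = sqrt(2)*sqrt(-1/(C1 + x))/2


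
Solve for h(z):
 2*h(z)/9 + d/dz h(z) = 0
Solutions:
 h(z) = C1*exp(-2*z/9)


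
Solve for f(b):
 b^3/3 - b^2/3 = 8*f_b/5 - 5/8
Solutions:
 f(b) = C1 + 5*b^4/96 - 5*b^3/72 + 25*b/64


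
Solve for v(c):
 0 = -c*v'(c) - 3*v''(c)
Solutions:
 v(c) = C1 + C2*erf(sqrt(6)*c/6)


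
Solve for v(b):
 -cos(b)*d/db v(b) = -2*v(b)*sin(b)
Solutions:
 v(b) = C1/cos(b)^2


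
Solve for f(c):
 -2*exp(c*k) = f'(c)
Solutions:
 f(c) = C1 - 2*exp(c*k)/k


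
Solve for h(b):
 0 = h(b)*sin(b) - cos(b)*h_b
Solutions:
 h(b) = C1/cos(b)


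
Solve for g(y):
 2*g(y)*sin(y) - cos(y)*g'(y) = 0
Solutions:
 g(y) = C1/cos(y)^2


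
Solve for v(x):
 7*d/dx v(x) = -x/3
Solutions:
 v(x) = C1 - x^2/42


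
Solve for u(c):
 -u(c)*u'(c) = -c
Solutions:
 u(c) = -sqrt(C1 + c^2)
 u(c) = sqrt(C1 + c^2)


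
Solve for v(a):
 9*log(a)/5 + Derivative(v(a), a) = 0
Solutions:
 v(a) = C1 - 9*a*log(a)/5 + 9*a/5


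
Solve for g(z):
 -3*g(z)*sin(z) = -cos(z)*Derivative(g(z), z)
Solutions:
 g(z) = C1/cos(z)^3


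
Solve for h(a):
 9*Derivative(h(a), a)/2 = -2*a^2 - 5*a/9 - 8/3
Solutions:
 h(a) = C1 - 4*a^3/27 - 5*a^2/81 - 16*a/27


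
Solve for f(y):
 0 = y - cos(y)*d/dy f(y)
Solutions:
 f(y) = C1 + Integral(y/cos(y), y)


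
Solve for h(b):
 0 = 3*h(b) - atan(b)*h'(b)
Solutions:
 h(b) = C1*exp(3*Integral(1/atan(b), b))


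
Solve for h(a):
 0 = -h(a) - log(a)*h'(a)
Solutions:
 h(a) = C1*exp(-li(a))


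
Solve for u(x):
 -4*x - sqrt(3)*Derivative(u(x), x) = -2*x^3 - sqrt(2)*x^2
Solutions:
 u(x) = C1 + sqrt(3)*x^4/6 + sqrt(6)*x^3/9 - 2*sqrt(3)*x^2/3


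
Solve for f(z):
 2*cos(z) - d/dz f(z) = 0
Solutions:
 f(z) = C1 + 2*sin(z)


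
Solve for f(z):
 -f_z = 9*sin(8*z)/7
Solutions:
 f(z) = C1 + 9*cos(8*z)/56


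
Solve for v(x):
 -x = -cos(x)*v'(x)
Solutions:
 v(x) = C1 + Integral(x/cos(x), x)


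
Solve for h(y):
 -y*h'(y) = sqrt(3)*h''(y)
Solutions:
 h(y) = C1 + C2*erf(sqrt(2)*3^(3/4)*y/6)


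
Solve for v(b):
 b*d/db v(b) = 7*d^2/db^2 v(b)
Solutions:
 v(b) = C1 + C2*erfi(sqrt(14)*b/14)


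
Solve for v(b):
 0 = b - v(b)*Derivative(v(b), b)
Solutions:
 v(b) = -sqrt(C1 + b^2)
 v(b) = sqrt(C1 + b^2)


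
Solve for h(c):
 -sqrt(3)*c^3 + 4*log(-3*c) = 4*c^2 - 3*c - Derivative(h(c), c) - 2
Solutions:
 h(c) = C1 + sqrt(3)*c^4/4 + 4*c^3/3 - 3*c^2/2 - 4*c*log(-c) + 2*c*(1 - 2*log(3))


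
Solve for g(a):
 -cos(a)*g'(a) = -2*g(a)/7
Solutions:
 g(a) = C1*(sin(a) + 1)^(1/7)/(sin(a) - 1)^(1/7)


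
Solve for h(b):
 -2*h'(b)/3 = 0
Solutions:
 h(b) = C1


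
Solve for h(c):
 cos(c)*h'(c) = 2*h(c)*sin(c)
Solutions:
 h(c) = C1/cos(c)^2


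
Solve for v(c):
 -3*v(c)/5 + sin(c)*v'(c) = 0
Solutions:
 v(c) = C1*(cos(c) - 1)^(3/10)/(cos(c) + 1)^(3/10)


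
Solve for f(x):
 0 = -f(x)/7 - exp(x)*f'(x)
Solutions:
 f(x) = C1*exp(exp(-x)/7)


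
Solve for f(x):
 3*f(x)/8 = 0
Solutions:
 f(x) = 0


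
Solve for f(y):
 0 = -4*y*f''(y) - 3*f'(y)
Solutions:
 f(y) = C1 + C2*y^(1/4)


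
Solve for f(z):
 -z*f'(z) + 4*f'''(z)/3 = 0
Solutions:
 f(z) = C1 + Integral(C2*airyai(6^(1/3)*z/2) + C3*airybi(6^(1/3)*z/2), z)


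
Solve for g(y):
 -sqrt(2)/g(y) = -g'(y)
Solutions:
 g(y) = -sqrt(C1 + 2*sqrt(2)*y)
 g(y) = sqrt(C1 + 2*sqrt(2)*y)


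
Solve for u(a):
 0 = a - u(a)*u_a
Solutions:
 u(a) = -sqrt(C1 + a^2)
 u(a) = sqrt(C1 + a^2)


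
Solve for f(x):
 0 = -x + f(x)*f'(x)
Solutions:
 f(x) = -sqrt(C1 + x^2)
 f(x) = sqrt(C1 + x^2)


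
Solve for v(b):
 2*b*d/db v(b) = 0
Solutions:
 v(b) = C1


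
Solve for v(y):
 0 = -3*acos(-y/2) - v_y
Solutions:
 v(y) = C1 - 3*y*acos(-y/2) - 3*sqrt(4 - y^2)


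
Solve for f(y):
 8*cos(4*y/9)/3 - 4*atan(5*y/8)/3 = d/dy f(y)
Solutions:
 f(y) = C1 - 4*y*atan(5*y/8)/3 + 16*log(25*y^2 + 64)/15 + 6*sin(4*y/9)


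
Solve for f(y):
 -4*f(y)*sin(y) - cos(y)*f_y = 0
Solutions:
 f(y) = C1*cos(y)^4


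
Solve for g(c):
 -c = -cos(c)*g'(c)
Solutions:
 g(c) = C1 + Integral(c/cos(c), c)


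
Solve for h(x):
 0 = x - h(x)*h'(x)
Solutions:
 h(x) = -sqrt(C1 + x^2)
 h(x) = sqrt(C1 + x^2)


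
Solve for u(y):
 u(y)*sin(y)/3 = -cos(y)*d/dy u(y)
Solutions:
 u(y) = C1*cos(y)^(1/3)


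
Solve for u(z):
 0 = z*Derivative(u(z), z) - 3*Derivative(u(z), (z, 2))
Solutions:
 u(z) = C1 + C2*erfi(sqrt(6)*z/6)


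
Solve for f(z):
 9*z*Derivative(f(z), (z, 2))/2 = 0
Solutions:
 f(z) = C1 + C2*z


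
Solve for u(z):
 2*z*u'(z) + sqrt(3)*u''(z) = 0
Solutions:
 u(z) = C1 + C2*erf(3^(3/4)*z/3)


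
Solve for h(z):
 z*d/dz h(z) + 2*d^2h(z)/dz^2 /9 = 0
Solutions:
 h(z) = C1 + C2*erf(3*z/2)


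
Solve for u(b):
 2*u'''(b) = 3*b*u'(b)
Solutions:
 u(b) = C1 + Integral(C2*airyai(2^(2/3)*3^(1/3)*b/2) + C3*airybi(2^(2/3)*3^(1/3)*b/2), b)


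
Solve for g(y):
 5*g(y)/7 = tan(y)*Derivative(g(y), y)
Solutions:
 g(y) = C1*sin(y)^(5/7)


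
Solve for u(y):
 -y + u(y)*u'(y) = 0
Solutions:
 u(y) = -sqrt(C1 + y^2)
 u(y) = sqrt(C1 + y^2)


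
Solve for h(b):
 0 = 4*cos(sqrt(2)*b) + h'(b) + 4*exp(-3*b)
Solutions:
 h(b) = C1 - 2*sqrt(2)*sin(sqrt(2)*b) + 4*exp(-3*b)/3


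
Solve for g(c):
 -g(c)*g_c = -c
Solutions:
 g(c) = -sqrt(C1 + c^2)
 g(c) = sqrt(C1 + c^2)


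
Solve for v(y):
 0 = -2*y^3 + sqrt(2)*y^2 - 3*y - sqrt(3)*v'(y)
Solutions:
 v(y) = C1 - sqrt(3)*y^4/6 + sqrt(6)*y^3/9 - sqrt(3)*y^2/2


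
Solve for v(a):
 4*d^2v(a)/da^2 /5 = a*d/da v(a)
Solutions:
 v(a) = C1 + C2*erfi(sqrt(10)*a/4)


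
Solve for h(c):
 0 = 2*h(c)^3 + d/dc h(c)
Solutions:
 h(c) = -sqrt(2)*sqrt(-1/(C1 - 2*c))/2
 h(c) = sqrt(2)*sqrt(-1/(C1 - 2*c))/2


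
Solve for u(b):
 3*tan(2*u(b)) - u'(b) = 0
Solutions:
 u(b) = -asin(C1*exp(6*b))/2 + pi/2
 u(b) = asin(C1*exp(6*b))/2


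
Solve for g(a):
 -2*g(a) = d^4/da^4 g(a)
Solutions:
 g(a) = (C1*sin(2^(3/4)*a/2) + C2*cos(2^(3/4)*a/2))*exp(-2^(3/4)*a/2) + (C3*sin(2^(3/4)*a/2) + C4*cos(2^(3/4)*a/2))*exp(2^(3/4)*a/2)


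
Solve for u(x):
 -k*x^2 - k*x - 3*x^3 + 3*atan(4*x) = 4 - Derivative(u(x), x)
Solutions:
 u(x) = C1 + k*x^3/3 + k*x^2/2 + 3*x^4/4 - 3*x*atan(4*x) + 4*x + 3*log(16*x^2 + 1)/8


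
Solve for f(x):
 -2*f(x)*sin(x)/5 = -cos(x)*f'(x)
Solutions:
 f(x) = C1/cos(x)^(2/5)


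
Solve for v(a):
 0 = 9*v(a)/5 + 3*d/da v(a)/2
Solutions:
 v(a) = C1*exp(-6*a/5)


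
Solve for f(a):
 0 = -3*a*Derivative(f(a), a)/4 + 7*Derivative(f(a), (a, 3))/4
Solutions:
 f(a) = C1 + Integral(C2*airyai(3^(1/3)*7^(2/3)*a/7) + C3*airybi(3^(1/3)*7^(2/3)*a/7), a)


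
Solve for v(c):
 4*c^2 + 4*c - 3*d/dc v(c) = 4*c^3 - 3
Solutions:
 v(c) = C1 - c^4/3 + 4*c^3/9 + 2*c^2/3 + c


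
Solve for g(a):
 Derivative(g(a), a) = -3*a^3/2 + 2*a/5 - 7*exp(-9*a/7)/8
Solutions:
 g(a) = C1 - 3*a^4/8 + a^2/5 + 49*exp(-9*a/7)/72


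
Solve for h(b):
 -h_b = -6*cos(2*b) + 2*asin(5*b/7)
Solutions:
 h(b) = C1 - 2*b*asin(5*b/7) - 2*sqrt(49 - 25*b^2)/5 + 3*sin(2*b)


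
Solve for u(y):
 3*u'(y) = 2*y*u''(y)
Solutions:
 u(y) = C1 + C2*y^(5/2)


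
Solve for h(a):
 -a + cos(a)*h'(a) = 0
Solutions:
 h(a) = C1 + Integral(a/cos(a), a)


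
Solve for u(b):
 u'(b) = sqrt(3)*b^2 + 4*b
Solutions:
 u(b) = C1 + sqrt(3)*b^3/3 + 2*b^2


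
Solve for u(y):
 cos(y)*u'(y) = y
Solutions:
 u(y) = C1 + Integral(y/cos(y), y)


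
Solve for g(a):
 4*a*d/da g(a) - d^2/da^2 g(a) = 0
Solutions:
 g(a) = C1 + C2*erfi(sqrt(2)*a)


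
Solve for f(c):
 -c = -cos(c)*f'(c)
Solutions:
 f(c) = C1 + Integral(c/cos(c), c)


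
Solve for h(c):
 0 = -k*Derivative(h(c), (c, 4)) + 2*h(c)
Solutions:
 h(c) = C1*exp(-2^(1/4)*c*(1/k)^(1/4)) + C2*exp(2^(1/4)*c*(1/k)^(1/4)) + C3*exp(-2^(1/4)*I*c*(1/k)^(1/4)) + C4*exp(2^(1/4)*I*c*(1/k)^(1/4))


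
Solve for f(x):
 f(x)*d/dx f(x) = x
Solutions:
 f(x) = -sqrt(C1 + x^2)
 f(x) = sqrt(C1 + x^2)


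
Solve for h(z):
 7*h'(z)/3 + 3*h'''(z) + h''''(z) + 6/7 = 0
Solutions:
 h(z) = C1 + C2*exp(z*(-1 + 6^(1/3)/(2*(sqrt(133) + 13)^(1/3)) + 6^(2/3)*(sqrt(133) + 13)^(1/3)/12))*sin(2^(1/3)*3^(1/6)*z*(-2^(1/3)*(sqrt(133) + 13)^(1/3) + 2*3^(2/3)/(sqrt(133) + 13)^(1/3))/4) + C3*exp(z*(-1 + 6^(1/3)/(2*(sqrt(133) + 13)^(1/3)) + 6^(2/3)*(sqrt(133) + 13)^(1/3)/12))*cos(2^(1/3)*3^(1/6)*z*(-2^(1/3)*(sqrt(133) + 13)^(1/3) + 2*3^(2/3)/(sqrt(133) + 13)^(1/3))/4) + C4*exp(-z*(6^(1/3)/(sqrt(133) + 13)^(1/3) + 1 + 6^(2/3)*(sqrt(133) + 13)^(1/3)/6)) - 18*z/49


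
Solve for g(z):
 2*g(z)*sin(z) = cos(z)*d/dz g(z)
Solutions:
 g(z) = C1/cos(z)^2


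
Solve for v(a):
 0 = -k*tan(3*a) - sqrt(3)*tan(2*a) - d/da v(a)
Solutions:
 v(a) = C1 + k*log(cos(3*a))/3 + sqrt(3)*log(cos(2*a))/2


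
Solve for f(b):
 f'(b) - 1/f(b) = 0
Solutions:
 f(b) = -sqrt(C1 + 2*b)
 f(b) = sqrt(C1 + 2*b)


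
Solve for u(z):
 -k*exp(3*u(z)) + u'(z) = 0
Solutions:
 u(z) = log(-1/(C1 + 3*k*z))/3
 u(z) = log((-1/(C1 + k*z))^(1/3)*(-3^(2/3) - 3*3^(1/6)*I)/6)
 u(z) = log((-1/(C1 + k*z))^(1/3)*(-3^(2/3) + 3*3^(1/6)*I)/6)


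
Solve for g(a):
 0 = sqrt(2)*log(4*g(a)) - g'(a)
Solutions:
 -sqrt(2)*Integral(1/(log(_y) + 2*log(2)), (_y, g(a)))/2 = C1 - a


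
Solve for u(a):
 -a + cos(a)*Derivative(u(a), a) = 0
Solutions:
 u(a) = C1 + Integral(a/cos(a), a)


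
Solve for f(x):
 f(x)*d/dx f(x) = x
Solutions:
 f(x) = -sqrt(C1 + x^2)
 f(x) = sqrt(C1 + x^2)


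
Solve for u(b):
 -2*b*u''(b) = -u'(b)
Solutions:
 u(b) = C1 + C2*b^(3/2)


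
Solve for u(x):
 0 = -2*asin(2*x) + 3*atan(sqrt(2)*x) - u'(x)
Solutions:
 u(x) = C1 - 2*x*asin(2*x) + 3*x*atan(sqrt(2)*x) - sqrt(1 - 4*x^2) - 3*sqrt(2)*log(2*x^2 + 1)/4


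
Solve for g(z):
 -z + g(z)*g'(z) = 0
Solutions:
 g(z) = -sqrt(C1 + z^2)
 g(z) = sqrt(C1 + z^2)


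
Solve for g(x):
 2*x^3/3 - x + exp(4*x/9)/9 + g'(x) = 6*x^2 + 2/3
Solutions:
 g(x) = C1 - x^4/6 + 2*x^3 + x^2/2 + 2*x/3 - exp(4*x/9)/4


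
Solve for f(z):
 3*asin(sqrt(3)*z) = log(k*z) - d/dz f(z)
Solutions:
 f(z) = C1 + z*log(k*z) - 3*z*asin(sqrt(3)*z) - z - sqrt(3)*sqrt(1 - 3*z^2)


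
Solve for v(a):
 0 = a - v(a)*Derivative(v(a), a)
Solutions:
 v(a) = -sqrt(C1 + a^2)
 v(a) = sqrt(C1 + a^2)


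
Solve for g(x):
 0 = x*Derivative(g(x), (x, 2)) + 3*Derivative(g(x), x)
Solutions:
 g(x) = C1 + C2/x^2


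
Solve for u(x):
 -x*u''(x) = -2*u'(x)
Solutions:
 u(x) = C1 + C2*x^3


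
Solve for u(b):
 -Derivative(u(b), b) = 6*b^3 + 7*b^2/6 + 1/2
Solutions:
 u(b) = C1 - 3*b^4/2 - 7*b^3/18 - b/2


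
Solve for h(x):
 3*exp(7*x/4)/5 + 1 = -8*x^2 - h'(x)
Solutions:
 h(x) = C1 - 8*x^3/3 - x - 12*exp(7*x/4)/35


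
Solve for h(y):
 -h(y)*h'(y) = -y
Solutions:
 h(y) = -sqrt(C1 + y^2)
 h(y) = sqrt(C1 + y^2)


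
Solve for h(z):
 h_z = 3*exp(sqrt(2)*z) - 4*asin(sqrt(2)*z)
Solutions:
 h(z) = C1 - 4*z*asin(sqrt(2)*z) - 2*sqrt(2)*sqrt(1 - 2*z^2) + 3*sqrt(2)*exp(sqrt(2)*z)/2


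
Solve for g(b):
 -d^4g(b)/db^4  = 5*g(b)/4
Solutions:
 g(b) = (C1*sin(5^(1/4)*b/2) + C2*cos(5^(1/4)*b/2))*exp(-5^(1/4)*b/2) + (C3*sin(5^(1/4)*b/2) + C4*cos(5^(1/4)*b/2))*exp(5^(1/4)*b/2)


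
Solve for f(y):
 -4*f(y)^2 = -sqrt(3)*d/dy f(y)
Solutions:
 f(y) = -3/(C1 + 4*sqrt(3)*y)


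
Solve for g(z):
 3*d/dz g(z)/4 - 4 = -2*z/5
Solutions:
 g(z) = C1 - 4*z^2/15 + 16*z/3


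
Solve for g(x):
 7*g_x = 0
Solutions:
 g(x) = C1


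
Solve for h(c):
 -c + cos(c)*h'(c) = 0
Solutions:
 h(c) = C1 + Integral(c/cos(c), c)


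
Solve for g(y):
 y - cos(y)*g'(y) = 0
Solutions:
 g(y) = C1 + Integral(y/cos(y), y)


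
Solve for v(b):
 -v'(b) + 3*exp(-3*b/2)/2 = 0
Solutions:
 v(b) = C1 - 1/exp(b)^(3/2)


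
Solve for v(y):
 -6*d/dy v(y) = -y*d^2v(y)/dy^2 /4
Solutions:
 v(y) = C1 + C2*y^25


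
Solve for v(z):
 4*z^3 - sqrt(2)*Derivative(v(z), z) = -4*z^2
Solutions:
 v(z) = C1 + sqrt(2)*z^4/2 + 2*sqrt(2)*z^3/3


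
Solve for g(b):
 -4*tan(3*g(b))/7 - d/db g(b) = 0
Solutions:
 g(b) = -asin(C1*exp(-12*b/7))/3 + pi/3
 g(b) = asin(C1*exp(-12*b/7))/3


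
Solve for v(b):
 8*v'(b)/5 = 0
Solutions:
 v(b) = C1


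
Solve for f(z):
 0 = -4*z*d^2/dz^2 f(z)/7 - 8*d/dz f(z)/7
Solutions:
 f(z) = C1 + C2/z


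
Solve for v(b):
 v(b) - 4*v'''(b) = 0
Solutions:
 v(b) = C3*exp(2^(1/3)*b/2) + (C1*sin(2^(1/3)*sqrt(3)*b/4) + C2*cos(2^(1/3)*sqrt(3)*b/4))*exp(-2^(1/3)*b/4)


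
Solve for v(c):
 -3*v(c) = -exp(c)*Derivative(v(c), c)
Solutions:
 v(c) = C1*exp(-3*exp(-c))


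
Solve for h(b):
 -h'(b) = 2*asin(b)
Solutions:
 h(b) = C1 - 2*b*asin(b) - 2*sqrt(1 - b^2)


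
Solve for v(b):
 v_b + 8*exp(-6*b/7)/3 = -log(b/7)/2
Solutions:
 v(b) = C1 - b*log(b)/2 + b*(1 + log(7))/2 + 28*exp(-6*b/7)/9


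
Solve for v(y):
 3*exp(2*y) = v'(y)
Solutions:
 v(y) = C1 + 3*exp(2*y)/2


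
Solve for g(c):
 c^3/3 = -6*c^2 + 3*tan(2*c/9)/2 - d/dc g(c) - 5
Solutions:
 g(c) = C1 - c^4/12 - 2*c^3 - 5*c - 27*log(cos(2*c/9))/4


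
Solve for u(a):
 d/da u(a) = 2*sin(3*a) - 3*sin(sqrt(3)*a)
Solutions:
 u(a) = C1 - 2*cos(3*a)/3 + sqrt(3)*cos(sqrt(3)*a)


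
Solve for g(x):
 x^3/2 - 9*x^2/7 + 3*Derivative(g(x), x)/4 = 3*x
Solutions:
 g(x) = C1 - x^4/6 + 4*x^3/7 + 2*x^2


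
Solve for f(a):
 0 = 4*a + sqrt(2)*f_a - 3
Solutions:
 f(a) = C1 - sqrt(2)*a^2 + 3*sqrt(2)*a/2


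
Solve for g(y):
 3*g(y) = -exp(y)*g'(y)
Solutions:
 g(y) = C1*exp(3*exp(-y))


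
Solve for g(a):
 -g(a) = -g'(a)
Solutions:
 g(a) = C1*exp(a)


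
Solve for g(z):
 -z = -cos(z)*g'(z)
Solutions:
 g(z) = C1 + Integral(z/cos(z), z)


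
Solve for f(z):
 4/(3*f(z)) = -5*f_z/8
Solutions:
 f(z) = -sqrt(C1 - 960*z)/15
 f(z) = sqrt(C1 - 960*z)/15


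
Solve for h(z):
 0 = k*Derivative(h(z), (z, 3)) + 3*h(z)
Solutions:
 h(z) = C1*exp(3^(1/3)*z*(-1/k)^(1/3)) + C2*exp(z*(-1/k)^(1/3)*(-3^(1/3) + 3^(5/6)*I)/2) + C3*exp(-z*(-1/k)^(1/3)*(3^(1/3) + 3^(5/6)*I)/2)


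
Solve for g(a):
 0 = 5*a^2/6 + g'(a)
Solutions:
 g(a) = C1 - 5*a^3/18


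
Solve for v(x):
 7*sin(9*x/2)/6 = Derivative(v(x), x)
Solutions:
 v(x) = C1 - 7*cos(9*x/2)/27


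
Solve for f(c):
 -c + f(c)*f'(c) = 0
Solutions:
 f(c) = -sqrt(C1 + c^2)
 f(c) = sqrt(C1 + c^2)


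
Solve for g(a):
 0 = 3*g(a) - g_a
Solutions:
 g(a) = C1*exp(3*a)


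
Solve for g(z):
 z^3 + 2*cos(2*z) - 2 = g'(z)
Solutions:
 g(z) = C1 + z^4/4 - 2*z + 2*sin(z)*cos(z)


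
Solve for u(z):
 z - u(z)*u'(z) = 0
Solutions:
 u(z) = -sqrt(C1 + z^2)
 u(z) = sqrt(C1 + z^2)


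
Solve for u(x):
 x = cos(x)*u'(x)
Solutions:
 u(x) = C1 + Integral(x/cos(x), x)


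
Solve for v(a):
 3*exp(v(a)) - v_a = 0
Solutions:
 v(a) = log(-1/(C1 + 3*a))


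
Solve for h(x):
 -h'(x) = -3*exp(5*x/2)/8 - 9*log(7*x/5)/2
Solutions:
 h(x) = C1 + 9*x*log(x)/2 + 9*x*(-log(5) - 1 + log(7))/2 + 3*exp(5*x/2)/20


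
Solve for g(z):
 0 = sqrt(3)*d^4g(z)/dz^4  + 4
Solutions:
 g(z) = C1 + C2*z + C3*z^2 + C4*z^3 - sqrt(3)*z^4/18


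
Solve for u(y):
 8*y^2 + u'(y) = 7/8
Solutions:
 u(y) = C1 - 8*y^3/3 + 7*y/8


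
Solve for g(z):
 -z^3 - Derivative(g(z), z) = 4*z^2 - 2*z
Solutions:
 g(z) = C1 - z^4/4 - 4*z^3/3 + z^2


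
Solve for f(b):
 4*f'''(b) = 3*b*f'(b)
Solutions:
 f(b) = C1 + Integral(C2*airyai(6^(1/3)*b/2) + C3*airybi(6^(1/3)*b/2), b)


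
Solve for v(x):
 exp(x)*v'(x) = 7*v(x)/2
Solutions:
 v(x) = C1*exp(-7*exp(-x)/2)


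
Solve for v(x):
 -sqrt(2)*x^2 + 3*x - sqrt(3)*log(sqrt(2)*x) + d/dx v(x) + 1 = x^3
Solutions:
 v(x) = C1 + x^4/4 + sqrt(2)*x^3/3 - 3*x^2/2 + sqrt(3)*x*log(x) - sqrt(3)*x - x + sqrt(3)*x*log(2)/2


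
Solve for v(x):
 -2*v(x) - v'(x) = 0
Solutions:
 v(x) = C1*exp(-2*x)


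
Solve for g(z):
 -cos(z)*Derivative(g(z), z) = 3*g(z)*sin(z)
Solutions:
 g(z) = C1*cos(z)^3


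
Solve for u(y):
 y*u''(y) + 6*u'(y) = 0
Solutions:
 u(y) = C1 + C2/y^5


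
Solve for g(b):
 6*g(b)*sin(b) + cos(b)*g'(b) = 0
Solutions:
 g(b) = C1*cos(b)^6


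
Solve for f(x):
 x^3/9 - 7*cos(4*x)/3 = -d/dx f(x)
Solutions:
 f(x) = C1 - x^4/36 + 7*sin(4*x)/12


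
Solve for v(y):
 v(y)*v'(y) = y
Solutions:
 v(y) = -sqrt(C1 + y^2)
 v(y) = sqrt(C1 + y^2)


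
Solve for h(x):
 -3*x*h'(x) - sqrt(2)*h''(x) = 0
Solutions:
 h(x) = C1 + C2*erf(2^(1/4)*sqrt(3)*x/2)


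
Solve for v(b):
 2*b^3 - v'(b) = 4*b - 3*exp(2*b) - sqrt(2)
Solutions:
 v(b) = C1 + b^4/2 - 2*b^2 + sqrt(2)*b + 3*exp(2*b)/2


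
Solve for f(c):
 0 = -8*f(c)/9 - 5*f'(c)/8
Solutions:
 f(c) = C1*exp(-64*c/45)


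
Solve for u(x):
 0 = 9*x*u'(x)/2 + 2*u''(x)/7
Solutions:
 u(x) = C1 + C2*erf(3*sqrt(14)*x/4)


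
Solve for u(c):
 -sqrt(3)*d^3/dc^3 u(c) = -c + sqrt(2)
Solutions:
 u(c) = C1 + C2*c + C3*c^2 + sqrt(3)*c^4/72 - sqrt(6)*c^3/18


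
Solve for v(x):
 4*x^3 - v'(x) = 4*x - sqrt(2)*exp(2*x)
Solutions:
 v(x) = C1 + x^4 - 2*x^2 + sqrt(2)*exp(2*x)/2


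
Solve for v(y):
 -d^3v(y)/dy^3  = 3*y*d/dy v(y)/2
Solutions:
 v(y) = C1 + Integral(C2*airyai(-2^(2/3)*3^(1/3)*y/2) + C3*airybi(-2^(2/3)*3^(1/3)*y/2), y)


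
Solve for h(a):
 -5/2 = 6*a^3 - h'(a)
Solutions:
 h(a) = C1 + 3*a^4/2 + 5*a/2


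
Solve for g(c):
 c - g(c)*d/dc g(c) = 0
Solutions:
 g(c) = -sqrt(C1 + c^2)
 g(c) = sqrt(C1 + c^2)


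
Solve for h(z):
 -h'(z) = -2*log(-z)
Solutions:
 h(z) = C1 + 2*z*log(-z) - 2*z


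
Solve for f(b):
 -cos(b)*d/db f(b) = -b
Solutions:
 f(b) = C1 + Integral(b/cos(b), b)


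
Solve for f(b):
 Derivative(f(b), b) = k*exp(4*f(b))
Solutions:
 f(b) = log(-(-1/(C1 + 4*b*k))^(1/4))
 f(b) = log(-1/(C1 + 4*b*k))/4
 f(b) = log(-I*(-1/(C1 + 4*b*k))^(1/4))
 f(b) = log(I*(-1/(C1 + 4*b*k))^(1/4))


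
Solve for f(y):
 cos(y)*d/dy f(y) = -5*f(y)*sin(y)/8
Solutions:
 f(y) = C1*cos(y)^(5/8)


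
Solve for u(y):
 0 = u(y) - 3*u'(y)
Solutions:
 u(y) = C1*exp(y/3)


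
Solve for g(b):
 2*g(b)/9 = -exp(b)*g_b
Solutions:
 g(b) = C1*exp(2*exp(-b)/9)


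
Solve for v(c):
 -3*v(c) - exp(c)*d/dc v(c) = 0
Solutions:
 v(c) = C1*exp(3*exp(-c))


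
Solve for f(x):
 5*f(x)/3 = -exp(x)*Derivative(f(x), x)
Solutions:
 f(x) = C1*exp(5*exp(-x)/3)


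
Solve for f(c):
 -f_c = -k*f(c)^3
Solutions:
 f(c) = -sqrt(2)*sqrt(-1/(C1 + c*k))/2
 f(c) = sqrt(2)*sqrt(-1/(C1 + c*k))/2


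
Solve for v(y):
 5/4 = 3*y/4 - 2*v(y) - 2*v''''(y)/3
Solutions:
 v(y) = 3*y/8 + (C1*sin(sqrt(2)*3^(1/4)*y/2) + C2*cos(sqrt(2)*3^(1/4)*y/2))*exp(-sqrt(2)*3^(1/4)*y/2) + (C3*sin(sqrt(2)*3^(1/4)*y/2) + C4*cos(sqrt(2)*3^(1/4)*y/2))*exp(sqrt(2)*3^(1/4)*y/2) - 5/8


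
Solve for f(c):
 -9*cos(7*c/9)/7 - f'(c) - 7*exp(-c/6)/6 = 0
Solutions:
 f(c) = C1 - 81*sin(7*c/9)/49 + 7*exp(-c/6)


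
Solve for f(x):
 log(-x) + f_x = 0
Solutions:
 f(x) = C1 - x*log(-x) + x


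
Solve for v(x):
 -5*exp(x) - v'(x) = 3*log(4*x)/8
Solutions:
 v(x) = C1 - 3*x*log(x)/8 + 3*x*(1 - 2*log(2))/8 - 5*exp(x)


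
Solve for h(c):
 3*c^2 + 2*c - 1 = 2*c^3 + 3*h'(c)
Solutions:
 h(c) = C1 - c^4/6 + c^3/3 + c^2/3 - c/3


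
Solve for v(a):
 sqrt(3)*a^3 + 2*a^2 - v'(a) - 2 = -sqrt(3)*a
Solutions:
 v(a) = C1 + sqrt(3)*a^4/4 + 2*a^3/3 + sqrt(3)*a^2/2 - 2*a


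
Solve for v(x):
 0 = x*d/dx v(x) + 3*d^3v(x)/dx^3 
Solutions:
 v(x) = C1 + Integral(C2*airyai(-3^(2/3)*x/3) + C3*airybi(-3^(2/3)*x/3), x)


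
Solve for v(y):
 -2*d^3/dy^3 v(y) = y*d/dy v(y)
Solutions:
 v(y) = C1 + Integral(C2*airyai(-2^(2/3)*y/2) + C3*airybi(-2^(2/3)*y/2), y)


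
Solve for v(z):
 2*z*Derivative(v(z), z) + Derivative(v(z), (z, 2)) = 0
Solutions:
 v(z) = C1 + C2*erf(z)


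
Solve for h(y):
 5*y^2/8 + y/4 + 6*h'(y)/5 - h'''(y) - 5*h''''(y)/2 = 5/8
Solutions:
 h(y) = C1 + C2*exp(-y*(2*2^(2/3)/(9*sqrt(1985) + 401)^(1/3) + 4 + 2^(1/3)*(9*sqrt(1985) + 401)^(1/3))/30)*sin(2^(1/3)*sqrt(3)*y*(-(9*sqrt(1985) + 401)^(1/3) + 2*2^(1/3)/(9*sqrt(1985) + 401)^(1/3))/30) + C3*exp(-y*(2*2^(2/3)/(9*sqrt(1985) + 401)^(1/3) + 4 + 2^(1/3)*(9*sqrt(1985) + 401)^(1/3))/30)*cos(2^(1/3)*sqrt(3)*y*(-(9*sqrt(1985) + 401)^(1/3) + 2*2^(1/3)/(9*sqrt(1985) + 401)^(1/3))/30) + C4*exp(y*(-2 + 2*2^(2/3)/(9*sqrt(1985) + 401)^(1/3) + 2^(1/3)*(9*sqrt(1985) + 401)^(1/3))/15) - 25*y^3/144 - 5*y^2/48 - 25*y/72


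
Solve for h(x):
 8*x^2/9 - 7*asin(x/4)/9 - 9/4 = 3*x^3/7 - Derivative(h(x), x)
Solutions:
 h(x) = C1 + 3*x^4/28 - 8*x^3/27 + 7*x*asin(x/4)/9 + 9*x/4 + 7*sqrt(16 - x^2)/9


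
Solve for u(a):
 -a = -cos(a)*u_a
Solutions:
 u(a) = C1 + Integral(a/cos(a), a)


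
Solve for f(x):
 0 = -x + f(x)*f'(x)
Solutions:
 f(x) = -sqrt(C1 + x^2)
 f(x) = sqrt(C1 + x^2)


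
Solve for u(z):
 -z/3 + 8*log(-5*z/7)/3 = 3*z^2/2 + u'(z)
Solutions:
 u(z) = C1 - z^3/2 - z^2/6 + 8*z*log(-z)/3 + 8*z*(-log(7) - 1 + log(5))/3


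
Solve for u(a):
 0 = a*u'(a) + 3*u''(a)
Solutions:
 u(a) = C1 + C2*erf(sqrt(6)*a/6)


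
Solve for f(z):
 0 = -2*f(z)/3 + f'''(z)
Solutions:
 f(z) = C3*exp(2^(1/3)*3^(2/3)*z/3) + (C1*sin(2^(1/3)*3^(1/6)*z/2) + C2*cos(2^(1/3)*3^(1/6)*z/2))*exp(-2^(1/3)*3^(2/3)*z/6)


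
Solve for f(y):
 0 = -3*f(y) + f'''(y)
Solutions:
 f(y) = C3*exp(3^(1/3)*y) + (C1*sin(3^(5/6)*y/2) + C2*cos(3^(5/6)*y/2))*exp(-3^(1/3)*y/2)


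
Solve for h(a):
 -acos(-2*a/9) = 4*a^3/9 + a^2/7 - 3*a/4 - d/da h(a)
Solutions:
 h(a) = C1 + a^4/9 + a^3/21 - 3*a^2/8 + a*acos(-2*a/9) + sqrt(81 - 4*a^2)/2


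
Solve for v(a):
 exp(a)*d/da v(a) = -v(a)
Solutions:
 v(a) = C1*exp(exp(-a))


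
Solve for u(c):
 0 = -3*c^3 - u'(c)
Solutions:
 u(c) = C1 - 3*c^4/4


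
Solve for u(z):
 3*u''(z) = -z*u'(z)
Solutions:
 u(z) = C1 + C2*erf(sqrt(6)*z/6)


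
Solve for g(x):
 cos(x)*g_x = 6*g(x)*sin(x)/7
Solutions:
 g(x) = C1/cos(x)^(6/7)


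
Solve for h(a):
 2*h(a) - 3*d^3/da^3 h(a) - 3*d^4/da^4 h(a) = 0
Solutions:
 h(a) = C1*exp(a*(-3 + sqrt(3)*sqrt(-32/(-9 + sqrt(593))^(1/3) + 3 + 4*(-9 + sqrt(593))^(1/3)))/12)*sin(sqrt(6)*a*sqrt(-16/(-9 + sqrt(593))^(1/3) - 3 + 2*(-9 + sqrt(593))^(1/3) + 3*sqrt(3)/sqrt(-32/(-9 + sqrt(593))^(1/3) + 3 + 4*(-9 + sqrt(593))^(1/3)))/12) + C2*exp(a*(-3 + sqrt(3)*sqrt(-32/(-9 + sqrt(593))^(1/3) + 3 + 4*(-9 + sqrt(593))^(1/3)))/12)*cos(sqrt(6)*a*sqrt(-16/(-9 + sqrt(593))^(1/3) - 3 + 2*(-9 + sqrt(593))^(1/3) + 3*sqrt(3)/sqrt(-32/(-9 + sqrt(593))^(1/3) + 3 + 4*(-9 + sqrt(593))^(1/3)))/12) + C3*exp(a*(-3 - sqrt(3)*sqrt(-32/(-9 + sqrt(593))^(1/3) + 3 + 4*(-9 + sqrt(593))^(1/3)) + sqrt(6)*sqrt(-2*(-9 + sqrt(593))^(1/3) + 3 + 16/(-9 + sqrt(593))^(1/3) + 3*sqrt(3)/sqrt(-32/(-9 + sqrt(593))^(1/3) + 3 + 4*(-9 + sqrt(593))^(1/3))))/12) + C4*exp(-a*(sqrt(3)*sqrt(-32/(-9 + sqrt(593))^(1/3) + 3 + 4*(-9 + sqrt(593))^(1/3)) + 3 + sqrt(6)*sqrt(-2*(-9 + sqrt(593))^(1/3) + 3 + 16/(-9 + sqrt(593))^(1/3) + 3*sqrt(3)/sqrt(-32/(-9 + sqrt(593))^(1/3) + 3 + 4*(-9 + sqrt(593))^(1/3))))/12)


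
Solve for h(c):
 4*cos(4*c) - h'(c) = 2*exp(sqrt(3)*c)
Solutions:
 h(c) = C1 - 2*sqrt(3)*exp(sqrt(3)*c)/3 + sin(4*c)


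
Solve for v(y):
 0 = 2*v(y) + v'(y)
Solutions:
 v(y) = C1*exp(-2*y)


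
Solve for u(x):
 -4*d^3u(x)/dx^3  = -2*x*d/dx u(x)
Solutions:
 u(x) = C1 + Integral(C2*airyai(2^(2/3)*x/2) + C3*airybi(2^(2/3)*x/2), x)


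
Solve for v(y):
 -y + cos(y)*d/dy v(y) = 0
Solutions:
 v(y) = C1 + Integral(y/cos(y), y)


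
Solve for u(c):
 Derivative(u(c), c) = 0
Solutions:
 u(c) = C1


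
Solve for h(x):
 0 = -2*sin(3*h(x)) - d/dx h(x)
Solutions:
 h(x) = -acos((-C1 - exp(12*x))/(C1 - exp(12*x)))/3 + 2*pi/3
 h(x) = acos((-C1 - exp(12*x))/(C1 - exp(12*x)))/3


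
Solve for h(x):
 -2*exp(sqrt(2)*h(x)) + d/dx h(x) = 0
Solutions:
 h(x) = sqrt(2)*(2*log(-1/(C1 + 2*x)) - log(2))/4


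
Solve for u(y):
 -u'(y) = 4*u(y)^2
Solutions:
 u(y) = 1/(C1 + 4*y)


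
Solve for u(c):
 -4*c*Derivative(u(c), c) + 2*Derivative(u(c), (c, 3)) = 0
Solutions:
 u(c) = C1 + Integral(C2*airyai(2^(1/3)*c) + C3*airybi(2^(1/3)*c), c)


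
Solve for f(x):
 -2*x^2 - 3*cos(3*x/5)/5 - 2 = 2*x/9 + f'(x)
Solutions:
 f(x) = C1 - 2*x^3/3 - x^2/9 - 2*x - sin(3*x/5)


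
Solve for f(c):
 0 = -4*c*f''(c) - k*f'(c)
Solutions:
 f(c) = C1 + c^(1 - re(k)/4)*(C2*sin(log(c)*Abs(im(k))/4) + C3*cos(log(c)*im(k)/4))


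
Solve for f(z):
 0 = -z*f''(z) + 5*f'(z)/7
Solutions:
 f(z) = C1 + C2*z^(12/7)


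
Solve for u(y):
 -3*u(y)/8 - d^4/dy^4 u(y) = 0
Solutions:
 u(y) = (C1*sin(2^(3/4)*3^(1/4)*y/4) + C2*cos(2^(3/4)*3^(1/4)*y/4))*exp(-2^(3/4)*3^(1/4)*y/4) + (C3*sin(2^(3/4)*3^(1/4)*y/4) + C4*cos(2^(3/4)*3^(1/4)*y/4))*exp(2^(3/4)*3^(1/4)*y/4)


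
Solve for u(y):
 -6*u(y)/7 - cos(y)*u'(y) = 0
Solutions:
 u(y) = C1*(sin(y) - 1)^(3/7)/(sin(y) + 1)^(3/7)


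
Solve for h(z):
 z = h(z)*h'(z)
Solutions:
 h(z) = -sqrt(C1 + z^2)
 h(z) = sqrt(C1 + z^2)


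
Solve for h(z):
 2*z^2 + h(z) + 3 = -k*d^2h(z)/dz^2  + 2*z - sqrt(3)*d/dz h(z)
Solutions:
 h(z) = C1*exp(z*(sqrt(3 - 4*k) - sqrt(3))/(2*k)) + C2*exp(-z*(sqrt(3 - 4*k) + sqrt(3))/(2*k)) + 4*k - 2*z^2 + 2*z + 4*sqrt(3)*z - 15 - 2*sqrt(3)


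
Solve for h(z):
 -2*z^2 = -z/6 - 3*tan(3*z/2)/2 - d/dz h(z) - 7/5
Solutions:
 h(z) = C1 + 2*z^3/3 - z^2/12 - 7*z/5 + log(cos(3*z/2))


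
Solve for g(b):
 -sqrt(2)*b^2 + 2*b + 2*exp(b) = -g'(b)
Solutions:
 g(b) = C1 + sqrt(2)*b^3/3 - b^2 - 2*exp(b)


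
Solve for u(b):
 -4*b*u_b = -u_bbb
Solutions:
 u(b) = C1 + Integral(C2*airyai(2^(2/3)*b) + C3*airybi(2^(2/3)*b), b)
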